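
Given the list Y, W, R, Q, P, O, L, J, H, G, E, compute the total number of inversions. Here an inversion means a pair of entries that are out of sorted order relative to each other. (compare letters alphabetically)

55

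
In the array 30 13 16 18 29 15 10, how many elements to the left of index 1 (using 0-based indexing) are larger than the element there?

The element at index 1 is 13.
Elements before it: 30
Those larger than 13: 30

1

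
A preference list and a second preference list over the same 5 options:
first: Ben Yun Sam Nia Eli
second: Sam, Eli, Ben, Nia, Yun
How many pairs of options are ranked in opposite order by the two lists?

Assign each item its position (1..5) in the first ordering, then rewrite the second ordering as that position sequence:
positions: Ben→1, Yun→2, Sam→3, Nia→4, Eli→5
second ordering as positions: [3, 5, 1, 4, 2]
Discordant pairs = inversions in this position sequence.
3: 1, 2 → 2
5: 1, 4, 2 → 3
1: 0
4: 2 → 1
2: 0
Total: 2 + 3 + 0 + 1 + 0 = 6

6 pairs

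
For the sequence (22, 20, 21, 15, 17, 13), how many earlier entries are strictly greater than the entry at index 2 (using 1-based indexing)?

1 such element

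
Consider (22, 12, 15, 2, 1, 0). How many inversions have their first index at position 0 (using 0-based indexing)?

5

The element at index 0 is 22.
Elements after it: 12, 15, 2, 1, 0
Those smaller than 22: 12, 15, 2, 1, 0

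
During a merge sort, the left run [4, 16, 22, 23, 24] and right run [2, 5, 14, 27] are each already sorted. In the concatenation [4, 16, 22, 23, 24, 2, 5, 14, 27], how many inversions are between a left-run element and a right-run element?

Cross-inversions: 13

For each element r of the right run, count left-run elements greater than r:
r = 2: 4, 16, 22, 23, 24 → 5
r = 5: 16, 22, 23, 24 → 4
r = 14: 16, 22, 23, 24 → 4
r = 27: none → 0
Cross-inversions: 5 + 4 + 4 + 0 = 13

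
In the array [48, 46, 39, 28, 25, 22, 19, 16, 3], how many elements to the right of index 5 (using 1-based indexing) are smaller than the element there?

4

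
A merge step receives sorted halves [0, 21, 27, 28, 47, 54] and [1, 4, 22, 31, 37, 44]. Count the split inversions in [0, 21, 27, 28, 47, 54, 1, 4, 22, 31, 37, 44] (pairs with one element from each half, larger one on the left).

For each element r of the right run, count left-run elements greater than r:
r = 1: 21, 27, 28, 47, 54 → 5
r = 4: 21, 27, 28, 47, 54 → 5
r = 22: 27, 28, 47, 54 → 4
r = 31: 47, 54 → 2
r = 37: 47, 54 → 2
r = 44: 47, 54 → 2
Cross-inversions: 5 + 5 + 4 + 2 + 2 + 2 = 20

20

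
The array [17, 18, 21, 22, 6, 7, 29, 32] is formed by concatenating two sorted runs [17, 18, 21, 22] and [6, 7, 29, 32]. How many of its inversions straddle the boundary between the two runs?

There are 8 cross-inversions.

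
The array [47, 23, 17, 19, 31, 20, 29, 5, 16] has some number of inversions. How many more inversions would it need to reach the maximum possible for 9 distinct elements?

11

Maximum inversions for 9 distinct elements is C(9, 2) = 9·8/2 = 36.
Current inversions — for each element, count later smaller elements:
47: 8
23: 5
17: 2
19: 2
31: 4
20: 2
29: 2
5: 0
16: 0
Current total: 8 + 5 + 2 + 2 + 4 + 2 + 2 + 0 + 0 = 25
Shortfall: 36 − 25 = 11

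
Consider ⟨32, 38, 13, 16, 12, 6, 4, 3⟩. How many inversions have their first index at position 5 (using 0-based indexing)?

The element at index 5 is 6.
Elements after it: 4, 3
Those smaller than 6: 4, 3

2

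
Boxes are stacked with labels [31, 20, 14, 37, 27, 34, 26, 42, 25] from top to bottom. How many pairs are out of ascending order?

Inversions: 16

For each element, count later entries that are smaller:
31 → 20, 14, 27, 26, 25 → 5
20 → 14 → 1
14 → none → 0
37 → 27, 34, 26, 25 → 4
27 → 26, 25 → 2
34 → 26, 25 → 2
26 → 25 → 1
42 → 25 → 1
25 → none → 0
Sum: 5 + 1 + 0 + 4 + 2 + 2 + 1 + 1 + 0 = 16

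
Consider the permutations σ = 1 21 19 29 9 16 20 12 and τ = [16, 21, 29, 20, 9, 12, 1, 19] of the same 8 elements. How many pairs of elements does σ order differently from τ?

15 discordant pairs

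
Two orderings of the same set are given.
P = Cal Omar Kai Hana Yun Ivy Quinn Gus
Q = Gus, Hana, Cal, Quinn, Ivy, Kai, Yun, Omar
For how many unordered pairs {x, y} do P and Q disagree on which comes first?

19

Assign each item its position (1..8) in the first ordering, then rewrite the second ordering as that position sequence:
positions: Cal→1, Omar→2, Kai→3, Hana→4, Yun→5, Ivy→6, Quinn→7, Gus→8
second ordering as positions: [8, 4, 1, 7, 6, 3, 5, 2]
Discordant pairs = inversions in this position sequence.
8: 4, 1, 7, 6, 3, 5, 2 → 7
4: 1, 3, 2 → 3
1: 0
7: 6, 3, 5, 2 → 4
6: 3, 5, 2 → 3
3: 2 → 1
5: 2 → 1
2: 0
Total: 7 + 3 + 0 + 4 + 3 + 1 + 1 + 0 = 19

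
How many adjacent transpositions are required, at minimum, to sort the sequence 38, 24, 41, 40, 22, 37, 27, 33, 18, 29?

Swaps: 30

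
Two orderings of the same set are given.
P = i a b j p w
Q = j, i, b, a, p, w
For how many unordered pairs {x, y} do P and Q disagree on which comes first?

Assign each item its position (1..6) in the first ordering, then rewrite the second ordering as that position sequence:
positions: i→1, a→2, b→3, j→4, p→5, w→6
second ordering as positions: [4, 1, 3, 2, 5, 6]
Discordant pairs = inversions in this position sequence.
4: 1, 3, 2 → 3
1: 0
3: 2 → 1
2: 0
5: 0
6: 0
Total: 3 + 0 + 1 + 0 + 0 + 0 = 4

4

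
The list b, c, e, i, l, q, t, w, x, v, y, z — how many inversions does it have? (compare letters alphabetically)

Count, for each position, how many later elements it exceeds:
b → none → 0
c → none → 0
e → none → 0
i → none → 0
l → none → 0
q → none → 0
t → none → 0
w → v → 1
x → v → 1
v → none → 0
y → none → 0
z → none → 0
Sum: 0 + 0 + 0 + 0 + 0 + 0 + 0 + 1 + 1 + 0 + 0 + 0 = 2

2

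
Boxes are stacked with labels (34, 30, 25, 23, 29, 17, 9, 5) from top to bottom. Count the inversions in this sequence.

Inversions: 26

Sweep left to right; for each value list the smaller values that follow it:
34 → 30, 25, 23, 29, 17, 9, 5 → 7
30 → 25, 23, 29, 17, 9, 5 → 6
25 → 23, 17, 9, 5 → 4
23 → 17, 9, 5 → 3
29 → 17, 9, 5 → 3
17 → 9, 5 → 2
9 → 5 → 1
5 → none → 0
Sum: 7 + 6 + 4 + 3 + 3 + 2 + 1 + 0 = 26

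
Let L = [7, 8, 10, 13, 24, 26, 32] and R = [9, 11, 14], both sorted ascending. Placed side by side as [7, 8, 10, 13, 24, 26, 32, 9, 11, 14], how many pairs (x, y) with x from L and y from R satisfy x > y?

For each element r of the right run, count left-run elements greater than r:
r = 9: 10, 13, 24, 26, 32 → 5
r = 11: 13, 24, 26, 32 → 4
r = 14: 24, 26, 32 → 3
Cross-inversions: 5 + 4 + 3 = 12

Split inversions: 12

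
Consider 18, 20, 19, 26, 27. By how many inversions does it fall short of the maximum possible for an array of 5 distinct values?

9 inversions short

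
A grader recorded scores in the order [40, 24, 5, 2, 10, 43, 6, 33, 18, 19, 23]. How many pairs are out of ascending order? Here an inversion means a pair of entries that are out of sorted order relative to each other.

Sweep left to right; for each value list the smaller values that follow it:
40 → 24, 5, 2, 10, 6, 33, 18, 19, 23 → 9
24 → 5, 2, 10, 6, 18, 19, 23 → 7
5 → 2 → 1
2 → none → 0
10 → 6 → 1
43 → 6, 33, 18, 19, 23 → 5
6 → none → 0
33 → 18, 19, 23 → 3
18 → none → 0
19 → none → 0
23 → none → 0
Sum: 9 + 7 + 1 + 0 + 1 + 5 + 0 + 3 + 0 + 0 + 0 = 26

26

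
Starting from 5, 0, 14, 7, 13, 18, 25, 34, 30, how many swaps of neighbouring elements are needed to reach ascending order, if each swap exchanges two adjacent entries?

The minimum number of adjacent swaps to sort an array equals its inversion count, since every such swap removes exactly one inversion.
Count inversions — for each element, later elements that are smaller:
5: 0 → 1
0: none → 0
14: 7, 13 → 2
7: none → 0
13: none → 0
18: none → 0
25: none → 0
34: 30 → 1
30: none → 0
Total inversions: 1 + 0 + 2 + 0 + 0 + 0 + 0 + 1 + 0 = 4

Swaps: 4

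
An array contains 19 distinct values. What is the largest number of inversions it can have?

There are 171 inversions.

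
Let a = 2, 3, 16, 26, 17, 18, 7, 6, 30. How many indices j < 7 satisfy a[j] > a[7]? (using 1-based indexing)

The element at index 7 is 7.
Elements before it: 2, 3, 16, 26, 17, 18
Those larger than 7: 16, 26, 17, 18

4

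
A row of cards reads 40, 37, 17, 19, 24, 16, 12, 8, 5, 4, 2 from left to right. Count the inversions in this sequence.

For each element, count later entries that are smaller:
40 → 37, 17, 19, 24, 16, 12, 8, 5, 4, 2 → 10
37 → 17, 19, 24, 16, 12, 8, 5, 4, 2 → 9
17 → 16, 12, 8, 5, 4, 2 → 6
19 → 16, 12, 8, 5, 4, 2 → 6
24 → 16, 12, 8, 5, 4, 2 → 6
16 → 12, 8, 5, 4, 2 → 5
12 → 8, 5, 4, 2 → 4
8 → 5, 4, 2 → 3
5 → 4, 2 → 2
4 → 2 → 1
2 → none → 0
Sum: 10 + 9 + 6 + 6 + 6 + 5 + 4 + 3 + 2 + 1 + 0 = 52

52 inversions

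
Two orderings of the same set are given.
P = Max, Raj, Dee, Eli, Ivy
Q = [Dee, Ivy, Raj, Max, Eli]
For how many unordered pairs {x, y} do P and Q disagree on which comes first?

6

Assign each item its position (1..5) in the first ordering, then rewrite the second ordering as that position sequence:
positions: Max→1, Raj→2, Dee→3, Eli→4, Ivy→5
second ordering as positions: [3, 5, 2, 1, 4]
Discordant pairs = inversions in this position sequence.
3: 2, 1 → 2
5: 2, 1, 4 → 3
2: 1 → 1
1: 0
4: 0
Total: 2 + 3 + 1 + 0 + 0 = 6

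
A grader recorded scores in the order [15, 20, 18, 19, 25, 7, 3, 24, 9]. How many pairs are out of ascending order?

Count, for each position, how many later elements it exceeds:
15: 3
20: 5
18: 3
19: 3
25: 4
7: 1
3: 0
24: 1
9: 0
Sum: 3 + 5 + 3 + 3 + 4 + 1 + 0 + 1 + 0 = 20

20 inversions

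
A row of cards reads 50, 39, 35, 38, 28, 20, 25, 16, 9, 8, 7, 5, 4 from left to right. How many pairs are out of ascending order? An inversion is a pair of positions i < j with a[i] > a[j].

Sweep left to right; for each value list the smaller values that follow it:
50: 12
39: 11
35: 9
38: 9
28: 8
20: 6
25: 6
16: 5
9: 4
8: 3
7: 2
5: 1
4: 0
Sum: 12 + 11 + 9 + 9 + 8 + 6 + 6 + 5 + 4 + 3 + 2 + 1 + 0 = 76

Out-of-order pairs: 76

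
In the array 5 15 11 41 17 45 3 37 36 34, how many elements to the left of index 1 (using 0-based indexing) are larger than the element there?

0

The element at index 1 is 15.
Elements before it: 5
None of them are larger than 15.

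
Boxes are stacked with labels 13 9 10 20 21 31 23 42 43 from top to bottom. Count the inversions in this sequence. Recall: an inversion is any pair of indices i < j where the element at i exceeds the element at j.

For each element, count later entries that are smaller:
13: 2
9: 0
10: 0
20: 0
21: 0
31: 1
23: 0
42: 0
43: 0
Sum: 2 + 0 + 0 + 0 + 0 + 1 + 0 + 0 + 0 = 3

3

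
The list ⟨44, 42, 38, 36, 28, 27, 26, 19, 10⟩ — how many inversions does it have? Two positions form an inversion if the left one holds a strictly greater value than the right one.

Sweep left to right; for each value list the smaller values that follow it:
44 → 42, 38, 36, 28, 27, 26, 19, 10 → 8
42 → 38, 36, 28, 27, 26, 19, 10 → 7
38 → 36, 28, 27, 26, 19, 10 → 6
36 → 28, 27, 26, 19, 10 → 5
28 → 27, 26, 19, 10 → 4
27 → 26, 19, 10 → 3
26 → 19, 10 → 2
19 → 10 → 1
10 → none → 0
Sum: 8 + 7 + 6 + 5 + 4 + 3 + 2 + 1 + 0 = 36

There are 36 out-of-order pairs.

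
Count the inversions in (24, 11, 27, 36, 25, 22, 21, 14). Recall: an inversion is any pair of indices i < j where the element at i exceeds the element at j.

Element-by-element contributions:
24: 4
11: 0
27: 4
36: 4
25: 3
22: 2
21: 1
14: 0
Sum: 4 + 0 + 4 + 4 + 3 + 2 + 1 + 0 = 18

Out-of-order pairs: 18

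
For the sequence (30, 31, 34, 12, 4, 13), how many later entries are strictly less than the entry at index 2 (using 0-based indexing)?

3

The element at index 2 is 34.
Elements after it: 12, 4, 13
Those smaller than 34: 12, 4, 13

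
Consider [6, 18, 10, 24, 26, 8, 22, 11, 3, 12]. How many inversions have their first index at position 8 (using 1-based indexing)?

1 such element

The element at index 8 is 11.
Elements after it: 3, 12
Those smaller than 11: 3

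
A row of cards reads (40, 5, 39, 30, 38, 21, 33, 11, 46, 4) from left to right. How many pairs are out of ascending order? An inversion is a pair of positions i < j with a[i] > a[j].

28 inversions

Element-by-element contributions:
40 → 5, 39, 30, 38, 21, 33, 11, 4 → 8
5 → 4 → 1
39 → 30, 38, 21, 33, 11, 4 → 6
30 → 21, 11, 4 → 3
38 → 21, 33, 11, 4 → 4
21 → 11, 4 → 2
33 → 11, 4 → 2
11 → 4 → 1
46 → 4 → 1
4 → none → 0
Sum: 8 + 1 + 6 + 3 + 4 + 2 + 2 + 1 + 1 + 0 = 28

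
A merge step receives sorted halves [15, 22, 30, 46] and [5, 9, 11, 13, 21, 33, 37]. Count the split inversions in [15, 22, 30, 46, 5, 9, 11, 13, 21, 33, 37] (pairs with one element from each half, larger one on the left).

21

For each element r of the right run, count left-run elements greater than r:
r = 5: 15, 22, 30, 46 → 4
r = 9: 15, 22, 30, 46 → 4
r = 11: 15, 22, 30, 46 → 4
r = 13: 15, 22, 30, 46 → 4
r = 21: 22, 30, 46 → 3
r = 33: 46 → 1
r = 37: 46 → 1
Cross-inversions: 4 + 4 + 4 + 4 + 3 + 1 + 1 = 21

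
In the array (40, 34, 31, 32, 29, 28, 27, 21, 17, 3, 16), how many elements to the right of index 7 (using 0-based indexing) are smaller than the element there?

The element at index 7 is 21.
Elements after it: 17, 3, 16
Those smaller than 21: 17, 3, 16

3 such elements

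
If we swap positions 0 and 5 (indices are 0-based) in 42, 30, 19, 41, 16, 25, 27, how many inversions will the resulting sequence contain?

Inversions: 9

Positions 0 and 5 hold 42 and 25; after swapping, the array is [25, 30, 19, 41, 16, 42, 27].
For each element, count later entries that are smaller:
25: 2
30: 3
19: 1
41: 2
16: 0
42: 1
27: 0
Sum: 2 + 3 + 1 + 2 + 0 + 1 + 0 = 9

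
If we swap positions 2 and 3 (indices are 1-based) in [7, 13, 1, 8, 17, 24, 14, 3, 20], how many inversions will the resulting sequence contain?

11 inversions

Positions 2 and 3 hold 13 and 1; after swapping, the array is [7, 1, 13, 8, 17, 24, 14, 3, 20].
For each element, count later entries that are smaller:
7: 2
1: 0
13: 2
8: 1
17: 2
24: 3
14: 1
3: 0
20: 0
Sum: 2 + 0 + 2 + 1 + 2 + 3 + 1 + 0 + 0 = 11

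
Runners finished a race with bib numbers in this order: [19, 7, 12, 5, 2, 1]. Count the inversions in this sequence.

Element-by-element contributions:
19 → 7, 12, 5, 2, 1 → 5
7 → 5, 2, 1 → 3
12 → 5, 2, 1 → 3
5 → 2, 1 → 2
2 → 1 → 1
1 → none → 0
Sum: 5 + 3 + 3 + 2 + 1 + 0 = 14

14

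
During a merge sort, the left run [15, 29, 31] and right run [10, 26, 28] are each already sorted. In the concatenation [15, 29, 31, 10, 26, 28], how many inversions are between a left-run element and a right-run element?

Take each right-half value and tally the left-half values above it:
r = 10: 15, 29, 31 → 3
r = 26: 29, 31 → 2
r = 28: 29, 31 → 2
Cross-inversions: 3 + 2 + 2 = 7

Cross-inversions: 7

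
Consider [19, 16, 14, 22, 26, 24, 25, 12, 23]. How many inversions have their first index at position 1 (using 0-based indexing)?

The element at index 1 is 16.
Elements after it: 14, 22, 26, 24, 25, 12, 23
Those smaller than 16: 14, 12

2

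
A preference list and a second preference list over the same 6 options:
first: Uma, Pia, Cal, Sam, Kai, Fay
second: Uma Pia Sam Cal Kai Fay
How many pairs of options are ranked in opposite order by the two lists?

Assign each item its position (1..6) in the first ordering, then rewrite the second ordering as that position sequence:
positions: Uma→1, Pia→2, Cal→3, Sam→4, Kai→5, Fay→6
second ordering as positions: [1, 2, 4, 3, 5, 6]
Discordant pairs = inversions in this position sequence.
1: 0
2: 0
4: 3 → 1
3: 0
5: 0
6: 0
Total: 0 + 0 + 1 + 0 + 0 + 0 = 1

1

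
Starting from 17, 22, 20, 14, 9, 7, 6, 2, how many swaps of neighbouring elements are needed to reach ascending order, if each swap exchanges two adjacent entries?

26

The minimum number of adjacent swaps to sort an array equals its inversion count, since every such swap removes exactly one inversion.
Count inversions — for each element, later elements that are smaller:
17: 14, 9, 7, 6, 2 → 5
22: 20, 14, 9, 7, 6, 2 → 6
20: 14, 9, 7, 6, 2 → 5
14: 9, 7, 6, 2 → 4
9: 7, 6, 2 → 3
7: 6, 2 → 2
6: 2 → 1
2: none → 0
Total inversions: 5 + 6 + 5 + 4 + 3 + 2 + 1 + 0 = 26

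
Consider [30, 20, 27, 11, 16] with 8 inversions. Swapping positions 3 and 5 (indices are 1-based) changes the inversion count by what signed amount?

-1

Positions 3 and 5 hold 27 and 16; after swapping, the array is [30, 20, 16, 11, 27].
Count, for each position, how many later elements it exceeds:
30: 4
20: 2
16: 1
11: 0
27: 0
Sum: 4 + 2 + 1 + 0 + 0 = 7
Change: 7 − 8 = -1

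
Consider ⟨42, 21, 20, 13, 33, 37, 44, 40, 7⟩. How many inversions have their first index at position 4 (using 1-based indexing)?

1

The element at index 4 is 13.
Elements after it: 33, 37, 44, 40, 7
Those smaller than 13: 7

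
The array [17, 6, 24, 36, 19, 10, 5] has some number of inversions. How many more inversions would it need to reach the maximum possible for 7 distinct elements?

8

Maximum inversions for 7 distinct elements is C(7, 2) = 7·6/2 = 21.
Current inversions — for each element, count later smaller elements:
17: 3
6: 1
24: 3
36: 3
19: 2
10: 1
5: 0
Current total: 3 + 1 + 3 + 3 + 2 + 1 + 0 = 13
Shortfall: 21 − 13 = 8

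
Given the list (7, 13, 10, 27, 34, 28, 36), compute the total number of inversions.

2 inversions

Out-of-order index pairs (1-indexed):
(2,3): 13 > 10
(5,6): 34 > 28
That's 2 pairs.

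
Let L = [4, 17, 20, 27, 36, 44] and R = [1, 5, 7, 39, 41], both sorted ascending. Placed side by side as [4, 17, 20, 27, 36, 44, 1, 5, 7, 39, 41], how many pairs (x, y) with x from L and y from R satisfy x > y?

There are 18 split inversions.

For each element r of the right run, count left-run elements greater than r:
r = 1: 4, 17, 20, 27, 36, 44 → 6
r = 5: 17, 20, 27, 36, 44 → 5
r = 7: 17, 20, 27, 36, 44 → 5
r = 39: 44 → 1
r = 41: 44 → 1
Cross-inversions: 6 + 5 + 5 + 1 + 1 = 18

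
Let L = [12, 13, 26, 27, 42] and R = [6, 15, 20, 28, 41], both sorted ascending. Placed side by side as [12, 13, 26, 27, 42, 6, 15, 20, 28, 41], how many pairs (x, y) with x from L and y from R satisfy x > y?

Take each right-half value and tally the left-half values above it:
r = 6: 12, 13, 26, 27, 42 → 5
r = 15: 26, 27, 42 → 3
r = 20: 26, 27, 42 → 3
r = 28: 42 → 1
r = 41: 42 → 1
Cross-inversions: 5 + 3 + 3 + 1 + 1 = 13

Cross-inversions: 13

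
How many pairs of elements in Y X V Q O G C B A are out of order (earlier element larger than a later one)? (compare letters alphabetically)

Sweep left to right; for each value list the smaller values that follow it:
Y → X, V, Q, O, G, C, B, A → 8
X → V, Q, O, G, C, B, A → 7
V → Q, O, G, C, B, A → 6
Q → O, G, C, B, A → 5
O → G, C, B, A → 4
G → C, B, A → 3
C → B, A → 2
B → A → 1
A → none → 0
Sum: 8 + 7 + 6 + 5 + 4 + 3 + 2 + 1 + 0 = 36

36 inversions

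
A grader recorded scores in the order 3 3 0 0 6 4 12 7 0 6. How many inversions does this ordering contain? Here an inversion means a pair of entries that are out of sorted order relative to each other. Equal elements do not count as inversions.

For each element, count later entries that are smaller:
3 → 0, 0, 0 → 3
3 → 0, 0, 0 → 3
0 → none → 0
0 → none → 0
6 → 4, 0 → 2
4 → 0 → 1
12 → 7, 0, 6 → 3
7 → 0, 6 → 2
0 → none → 0
6 → none → 0
Sum: 3 + 3 + 0 + 0 + 2 + 1 + 3 + 2 + 0 + 0 = 14

14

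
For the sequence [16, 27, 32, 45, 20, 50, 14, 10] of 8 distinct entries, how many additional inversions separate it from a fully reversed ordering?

Maximum inversions for 8 distinct elements is C(8, 2) = 8·7/2 = 28.
Current inversions — for each element, count later smaller elements:
16: 2
27: 3
32: 3
45: 3
20: 2
50: 2
14: 1
10: 0
Current total: 2 + 3 + 3 + 3 + 2 + 2 + 1 + 0 = 16
Shortfall: 28 − 16 = 12

12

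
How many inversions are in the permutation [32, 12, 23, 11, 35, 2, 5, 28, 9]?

Count, for each position, how many later elements it exceeds:
32 → 12, 23, 11, 2, 5, 28, 9 → 7
12 → 11, 2, 5, 9 → 4
23 → 11, 2, 5, 9 → 4
11 → 2, 5, 9 → 3
35 → 2, 5, 28, 9 → 4
2 → none → 0
5 → none → 0
28 → 9 → 1
9 → none → 0
Sum: 7 + 4 + 4 + 3 + 4 + 0 + 0 + 1 + 0 = 23

23 inversions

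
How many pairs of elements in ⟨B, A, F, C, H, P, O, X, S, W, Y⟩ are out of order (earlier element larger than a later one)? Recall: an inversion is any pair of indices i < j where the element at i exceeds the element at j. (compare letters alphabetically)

5

For each element, count later entries that are smaller:
B → A → 1
A → none → 0
F → C → 1
C → none → 0
H → none → 0
P → O → 1
O → none → 0
X → S, W → 2
S → none → 0
W → none → 0
Y → none → 0
Sum: 1 + 0 + 1 + 0 + 0 + 1 + 0 + 2 + 0 + 0 + 0 = 5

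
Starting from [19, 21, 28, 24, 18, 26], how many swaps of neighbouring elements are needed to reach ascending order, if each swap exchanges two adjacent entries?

There are 6 swaps.

Each adjacent swap fixes exactly one inversion, so the minimum swap count equals the number of inversions.
Count inversions — for each element, later elements that are smaller:
19: 18 → 1
21: 18 → 1
28: 24, 18, 26 → 3
24: 18 → 1
18: none → 0
26: none → 0
Total inversions: 1 + 1 + 3 + 1 + 0 + 0 = 6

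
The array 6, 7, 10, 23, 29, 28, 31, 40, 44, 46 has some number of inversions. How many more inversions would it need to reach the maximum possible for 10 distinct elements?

Maximum inversions for 10 distinct elements is C(10, 2) = 10·9/2 = 45.
Current inversions — for each element, count later smaller elements:
6: 0
7: 0
10: 0
23: 0
29: 1
28: 0
31: 0
40: 0
44: 0
46: 0
Current total: 0 + 0 + 0 + 0 + 1 + 0 + 0 + 0 + 0 + 0 = 1
Shortfall: 45 − 1 = 44

44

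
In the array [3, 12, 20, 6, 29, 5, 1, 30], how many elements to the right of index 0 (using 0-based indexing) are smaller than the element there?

The element at index 0 is 3.
Elements after it: 12, 20, 6, 29, 5, 1, 30
Those smaller than 3: 1

1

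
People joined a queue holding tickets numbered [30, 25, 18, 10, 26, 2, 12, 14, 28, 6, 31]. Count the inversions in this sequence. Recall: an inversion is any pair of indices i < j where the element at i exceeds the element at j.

Sweep left to right; for each value list the smaller values that follow it:
30 → 25, 18, 10, 26, 2, 12, 14, 28, 6 → 9
25 → 18, 10, 2, 12, 14, 6 → 6
18 → 10, 2, 12, 14, 6 → 5
10 → 2, 6 → 2
26 → 2, 12, 14, 6 → 4
2 → none → 0
12 → 6 → 1
14 → 6 → 1
28 → 6 → 1
6 → none → 0
31 → none → 0
Sum: 9 + 6 + 5 + 2 + 4 + 0 + 1 + 1 + 1 + 0 + 0 = 29

29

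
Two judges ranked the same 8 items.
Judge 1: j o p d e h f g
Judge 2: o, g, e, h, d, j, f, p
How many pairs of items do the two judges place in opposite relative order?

16 discordant pairs

Assign each item its position (1..8) in the first ordering, then rewrite the second ordering as that position sequence:
positions: j→1, o→2, p→3, d→4, e→5, h→6, f→7, g→8
second ordering as positions: [2, 8, 5, 6, 4, 1, 7, 3]
Discordant pairs = inversions in this position sequence.
2: 1 → 1
8: 5, 6, 4, 1, 7, 3 → 6
5: 4, 1, 3 → 3
6: 4, 1, 3 → 3
4: 1, 3 → 2
1: 0
7: 3 → 1
3: 0
Total: 1 + 6 + 3 + 3 + 2 + 0 + 1 + 0 = 16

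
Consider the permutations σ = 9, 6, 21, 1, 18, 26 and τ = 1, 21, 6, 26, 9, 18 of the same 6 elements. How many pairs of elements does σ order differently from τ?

There are 8 discordant pairs.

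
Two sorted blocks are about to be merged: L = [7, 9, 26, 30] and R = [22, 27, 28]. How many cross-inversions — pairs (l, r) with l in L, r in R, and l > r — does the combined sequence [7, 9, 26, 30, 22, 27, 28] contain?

Take each right-half value and tally the left-half values above it:
r = 22: 26, 30 → 2
r = 27: 30 → 1
r = 28: 30 → 1
Cross-inversions: 2 + 1 + 1 = 4

4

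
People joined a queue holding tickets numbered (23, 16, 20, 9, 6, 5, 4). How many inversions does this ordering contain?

For each element, count later entries that are smaller:
23: 6
16: 4
20: 4
9: 3
6: 2
5: 1
4: 0
Sum: 6 + 4 + 4 + 3 + 2 + 1 + 0 = 20

20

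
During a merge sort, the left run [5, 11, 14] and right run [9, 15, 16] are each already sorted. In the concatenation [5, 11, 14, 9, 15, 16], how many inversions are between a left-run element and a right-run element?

For each element r of the right run, count left-run elements greater than r:
r = 9: 11, 14 → 2
r = 15: none → 0
r = 16: none → 0
Cross-inversions: 2 + 0 + 0 = 2

2 split inversions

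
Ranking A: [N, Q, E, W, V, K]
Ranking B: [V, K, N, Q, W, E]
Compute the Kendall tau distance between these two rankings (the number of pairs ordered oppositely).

9

Assign each item its position (1..6) in the first ordering, then rewrite the second ordering as that position sequence:
positions: N→1, Q→2, E→3, W→4, V→5, K→6
second ordering as positions: [5, 6, 1, 2, 4, 3]
Discordant pairs = inversions in this position sequence.
5: 1, 2, 4, 3 → 4
6: 1, 2, 4, 3 → 4
1: 0
2: 0
4: 3 → 1
3: 0
Total: 4 + 4 + 0 + 0 + 1 + 0 = 9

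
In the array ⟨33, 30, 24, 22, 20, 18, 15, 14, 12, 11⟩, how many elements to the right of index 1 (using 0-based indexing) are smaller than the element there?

The element at index 1 is 30.
Elements after it: 24, 22, 20, 18, 15, 14, 12, 11
Those smaller than 30: 24, 22, 20, 18, 15, 14, 12, 11

8 such elements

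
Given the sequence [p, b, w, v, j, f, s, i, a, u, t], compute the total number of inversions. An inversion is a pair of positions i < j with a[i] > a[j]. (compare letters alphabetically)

29

For each element, count later entries that are smaller:
p → b, j, f, i, a → 5
b → a → 1
w → v, j, f, s, i, a, u, t → 8
v → j, f, s, i, a, u, t → 7
j → f, i, a → 3
f → a → 1
s → i, a → 2
i → a → 1
a → none → 0
u → t → 1
t → none → 0
Sum: 5 + 1 + 8 + 7 + 3 + 1 + 2 + 1 + 0 + 1 + 0 = 29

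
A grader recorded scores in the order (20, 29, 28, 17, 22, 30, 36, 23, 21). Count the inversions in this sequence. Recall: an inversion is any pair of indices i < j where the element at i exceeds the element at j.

For each element, count later entries that are smaller:
20: 1
29: 5
28: 4
17: 0
22: 1
30: 2
36: 2
23: 1
21: 0
Sum: 1 + 5 + 4 + 0 + 1 + 2 + 2 + 1 + 0 = 16

16 inversions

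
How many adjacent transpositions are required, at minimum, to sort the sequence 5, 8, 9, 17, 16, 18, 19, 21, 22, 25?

Minimum adjacent swaps = number of inversions (each swap of adjacent out-of-order elements removes one inversion and no swap can remove more).
Count inversions — for each element, later elements that are smaller:
5: none → 0
8: none → 0
9: none → 0
17: 16 → 1
16: none → 0
18: none → 0
19: none → 0
21: none → 0
22: none → 0
25: none → 0
Total inversions: 0 + 0 + 0 + 1 + 0 + 0 + 0 + 0 + 0 + 0 = 1

1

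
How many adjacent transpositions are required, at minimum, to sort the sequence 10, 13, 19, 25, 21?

Minimum adjacent swaps = number of inversions (each swap of adjacent out-of-order elements removes one inversion and no swap can remove more).
Count inversions — for each element, later elements that are smaller:
10: none → 0
13: none → 0
19: none → 0
25: 21 → 1
21: none → 0
Total inversions: 0 + 0 + 0 + 1 + 0 = 1

1 adjacent swap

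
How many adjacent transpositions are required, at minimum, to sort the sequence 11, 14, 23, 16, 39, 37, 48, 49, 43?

Minimum adjacent swaps = number of inversions (each swap of adjacent out-of-order elements removes one inversion and no swap can remove more).
Count inversions — for each element, later elements that are smaller:
11: none → 0
14: none → 0
23: 16 → 1
16: none → 0
39: 37 → 1
37: none → 0
48: 43 → 1
49: 43 → 1
43: none → 0
Total inversions: 0 + 0 + 1 + 0 + 1 + 0 + 1 + 1 + 0 = 4

4 swaps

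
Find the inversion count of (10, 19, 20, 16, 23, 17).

5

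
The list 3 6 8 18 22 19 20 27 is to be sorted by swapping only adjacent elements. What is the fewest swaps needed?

Each adjacent swap fixes exactly one inversion, so the minimum swap count equals the number of inversions.
Count inversions — for each element, later elements that are smaller:
3: none → 0
6: none → 0
8: none → 0
18: none → 0
22: 19, 20 → 2
19: none → 0
20: none → 0
27: none → 0
Total inversions: 0 + 0 + 0 + 0 + 2 + 0 + 0 + 0 = 2

2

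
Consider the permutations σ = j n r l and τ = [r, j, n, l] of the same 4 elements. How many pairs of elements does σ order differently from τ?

Assign each item its position (1..4) in the first ordering, then rewrite the second ordering as that position sequence:
positions: j→1, n→2, r→3, l→4
second ordering as positions: [3, 1, 2, 4]
Discordant pairs = inversions in this position sequence.
3: 1, 2 → 2
1: 0
2: 0
4: 0
Total: 2 + 0 + 0 + 0 = 2

2 discordant pairs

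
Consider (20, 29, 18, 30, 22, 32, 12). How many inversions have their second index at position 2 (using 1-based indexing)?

The element at index 2 is 29.
Elements before it: 20
None of them are larger than 29.

0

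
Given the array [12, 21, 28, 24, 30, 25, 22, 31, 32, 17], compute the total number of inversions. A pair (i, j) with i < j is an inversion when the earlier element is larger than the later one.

15

Element-by-element contributions:
12: 0
21: 1
28: 4
24: 2
30: 3
25: 2
22: 1
31: 1
32: 1
17: 0
Sum: 0 + 1 + 4 + 2 + 3 + 2 + 1 + 1 + 1 + 0 = 15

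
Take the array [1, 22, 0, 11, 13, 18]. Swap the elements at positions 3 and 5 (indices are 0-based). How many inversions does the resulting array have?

8

Positions 3 and 5 hold 11 and 18; after swapping, the array is [1, 22, 0, 18, 13, 11].
Count, for each position, how many later elements it exceeds:
1 → 0 → 1
22 → 0, 18, 13, 11 → 4
0 → none → 0
18 → 13, 11 → 2
13 → 11 → 1
11 → none → 0
Sum: 1 + 4 + 0 + 2 + 1 + 0 = 8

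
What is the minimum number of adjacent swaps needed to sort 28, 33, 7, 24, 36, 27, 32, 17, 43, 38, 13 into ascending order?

25

The minimum number of adjacent swaps to sort an array equals its inversion count, since every such swap removes exactly one inversion.
Count inversions — for each element, later elements that are smaller:
28: 7, 24, 27, 17, 13 → 5
33: 7, 24, 27, 32, 17, 13 → 6
7: none → 0
24: 17, 13 → 2
36: 27, 32, 17, 13 → 4
27: 17, 13 → 2
32: 17, 13 → 2
17: 13 → 1
43: 38, 13 → 2
38: 13 → 1
13: none → 0
Total inversions: 5 + 6 + 0 + 2 + 4 + 2 + 2 + 1 + 2 + 1 + 0 = 25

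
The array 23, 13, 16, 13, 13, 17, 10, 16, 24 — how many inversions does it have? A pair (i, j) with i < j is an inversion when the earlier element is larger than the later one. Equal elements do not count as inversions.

15 inversions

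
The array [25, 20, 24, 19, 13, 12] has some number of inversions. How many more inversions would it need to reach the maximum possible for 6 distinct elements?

Maximum inversions for 6 distinct elements is C(6, 2) = 6·5/2 = 15.
Current inversions — for each element, count later smaller elements:
25: 5
20: 3
24: 3
19: 2
13: 1
12: 0
Current total: 5 + 3 + 3 + 2 + 1 + 0 = 14
Shortfall: 15 − 14 = 1

1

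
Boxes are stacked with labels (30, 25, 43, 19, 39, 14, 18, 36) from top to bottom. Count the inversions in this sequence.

17 inversions

Element-by-element contributions:
30: 4
25: 3
43: 5
19: 2
39: 3
14: 0
18: 0
36: 0
Sum: 4 + 3 + 5 + 2 + 3 + 0 + 0 + 0 = 17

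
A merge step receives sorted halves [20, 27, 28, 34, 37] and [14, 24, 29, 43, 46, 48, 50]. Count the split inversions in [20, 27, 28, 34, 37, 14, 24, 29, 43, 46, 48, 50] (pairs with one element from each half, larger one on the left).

There are 11 split inversions.

Count, for every r in R, how many entries of L exceed r:
r = 14: 20, 27, 28, 34, 37 → 5
r = 24: 27, 28, 34, 37 → 4
r = 29: 34, 37 → 2
r = 43: none → 0
r = 46: none → 0
r = 48: none → 0
r = 50: none → 0
Cross-inversions: 5 + 4 + 2 + 0 + 0 + 0 + 0 = 11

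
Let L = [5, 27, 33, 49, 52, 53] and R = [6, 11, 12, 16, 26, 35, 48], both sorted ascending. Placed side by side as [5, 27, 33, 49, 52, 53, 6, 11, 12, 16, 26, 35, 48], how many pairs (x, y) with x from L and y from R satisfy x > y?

31 split inversions

Take each right-half value and tally the left-half values above it:
r = 6: 27, 33, 49, 52, 53 → 5
r = 11: 27, 33, 49, 52, 53 → 5
r = 12: 27, 33, 49, 52, 53 → 5
r = 16: 27, 33, 49, 52, 53 → 5
r = 26: 27, 33, 49, 52, 53 → 5
r = 35: 49, 52, 53 → 3
r = 48: 49, 52, 53 → 3
Cross-inversions: 5 + 5 + 5 + 5 + 5 + 3 + 3 = 31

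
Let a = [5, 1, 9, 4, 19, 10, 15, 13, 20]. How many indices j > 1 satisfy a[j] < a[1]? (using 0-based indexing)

The element at index 1 is 1.
Elements after it: 9, 4, 19, 10, 15, 13, 20
None of them are smaller than 1.

0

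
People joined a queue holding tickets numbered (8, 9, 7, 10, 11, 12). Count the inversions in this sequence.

There are 2 inversions.

Element-by-element contributions:
8 → 7 → 1
9 → 7 → 1
7 → none → 0
10 → none → 0
11 → none → 0
12 → none → 0
Sum: 1 + 1 + 0 + 0 + 0 + 0 = 2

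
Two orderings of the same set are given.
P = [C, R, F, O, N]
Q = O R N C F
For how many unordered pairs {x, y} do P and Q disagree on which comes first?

Assign each item its position (1..5) in the first ordering, then rewrite the second ordering as that position sequence:
positions: C→1, R→2, F→3, O→4, N→5
second ordering as positions: [4, 2, 5, 1, 3]
Discordant pairs = inversions in this position sequence.
4: 2, 1, 3 → 3
2: 1 → 1
5: 1, 3 → 2
1: 0
3: 0
Total: 3 + 1 + 2 + 0 + 0 = 6

There are 6 disagreeing pairs.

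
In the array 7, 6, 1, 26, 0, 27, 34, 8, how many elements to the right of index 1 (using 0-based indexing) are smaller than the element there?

2

The element at index 1 is 6.
Elements after it: 1, 26, 0, 27, 34, 8
Those smaller than 6: 1, 0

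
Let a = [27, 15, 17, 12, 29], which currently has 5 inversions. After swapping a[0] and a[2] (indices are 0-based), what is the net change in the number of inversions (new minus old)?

Positions 0 and 2 hold 27 and 17; after swapping, the array is [17, 15, 27, 12, 29].
Sweep left to right; for each value list the smaller values that follow it:
17: 2
15: 1
27: 1
12: 0
29: 0
Sum: 2 + 1 + 1 + 0 + 0 = 4
Change: 4 − 5 = -1

-1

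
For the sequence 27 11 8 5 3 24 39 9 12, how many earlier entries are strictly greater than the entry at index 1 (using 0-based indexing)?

The element at index 1 is 11.
Elements before it: 27
Those larger than 11: 27

1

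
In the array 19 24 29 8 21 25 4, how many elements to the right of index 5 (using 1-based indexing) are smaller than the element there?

1 such element

The element at index 5 is 21.
Elements after it: 25, 4
Those smaller than 21: 4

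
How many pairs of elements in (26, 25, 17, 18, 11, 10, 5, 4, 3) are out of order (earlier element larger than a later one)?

Sweep left to right; for each value list the smaller values that follow it:
26 → 25, 17, 18, 11, 10, 5, 4, 3 → 8
25 → 17, 18, 11, 10, 5, 4, 3 → 7
17 → 11, 10, 5, 4, 3 → 5
18 → 11, 10, 5, 4, 3 → 5
11 → 10, 5, 4, 3 → 4
10 → 5, 4, 3 → 3
5 → 4, 3 → 2
4 → 3 → 1
3 → none → 0
Sum: 8 + 7 + 5 + 5 + 4 + 3 + 2 + 1 + 0 = 35

Inversions: 35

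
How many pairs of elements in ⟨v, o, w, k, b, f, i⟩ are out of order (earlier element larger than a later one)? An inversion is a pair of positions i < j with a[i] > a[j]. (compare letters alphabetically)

There are 16 inversions.

Element-by-element contributions:
v → o, k, b, f, i → 5
o → k, b, f, i → 4
w → k, b, f, i → 4
k → b, f, i → 3
b → none → 0
f → none → 0
i → none → 0
Sum: 5 + 4 + 4 + 3 + 0 + 0 + 0 = 16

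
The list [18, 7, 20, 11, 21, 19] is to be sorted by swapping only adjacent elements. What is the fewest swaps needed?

5

The minimum number of adjacent swaps to sort an array equals its inversion count, since every such swap removes exactly one inversion.
Count inversions — for each element, later elements that are smaller:
18: 7, 11 → 2
7: none → 0
20: 11, 19 → 2
11: none → 0
21: 19 → 1
19: none → 0
Total inversions: 2 + 0 + 2 + 0 + 1 + 0 = 5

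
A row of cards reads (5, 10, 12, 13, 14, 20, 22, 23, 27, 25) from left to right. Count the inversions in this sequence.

1

Sweep left to right; for each value list the smaller values that follow it:
5: 0
10: 0
12: 0
13: 0
14: 0
20: 0
22: 0
23: 0
27: 1
25: 0
Sum: 0 + 0 + 0 + 0 + 0 + 0 + 0 + 0 + 1 + 0 = 1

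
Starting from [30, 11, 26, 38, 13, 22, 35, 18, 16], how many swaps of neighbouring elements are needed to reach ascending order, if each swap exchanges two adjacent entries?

Each adjacent swap fixes exactly one inversion, so the minimum swap count equals the number of inversions.
Count inversions — for each element, later elements that are smaller:
30: 11, 26, 13, 22, 18, 16 → 6
11: none → 0
26: 13, 22, 18, 16 → 4
38: 13, 22, 35, 18, 16 → 5
13: none → 0
22: 18, 16 → 2
35: 18, 16 → 2
18: 16 → 1
16: none → 0
Total inversions: 6 + 0 + 4 + 5 + 0 + 2 + 2 + 1 + 0 = 20

20 swaps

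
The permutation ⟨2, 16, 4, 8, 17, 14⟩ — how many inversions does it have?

4

Sweep left to right; for each value list the smaller values that follow it:
2 → none → 0
16 → 4, 8, 14 → 3
4 → none → 0
8 → none → 0
17 → 14 → 1
14 → none → 0
Sum: 0 + 3 + 0 + 0 + 1 + 0 = 4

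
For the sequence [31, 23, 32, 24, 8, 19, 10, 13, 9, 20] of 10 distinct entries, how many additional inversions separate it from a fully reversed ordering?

Maximum inversions for 10 distinct elements is C(10, 2) = 10·9/2 = 45.
Current inversions — for each element, count later smaller elements:
31: 8
23: 6
32: 7
24: 6
8: 0
19: 3
10: 1
13: 1
9: 0
20: 0
Current total: 8 + 6 + 7 + 6 + 0 + 3 + 1 + 1 + 0 + 0 = 32
Shortfall: 45 − 32 = 13

13 inversions short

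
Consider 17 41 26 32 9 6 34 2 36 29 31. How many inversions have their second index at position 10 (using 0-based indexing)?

4

The element at index 10 is 31.
Elements before it: 17, 41, 26, 32, 9, 6, 34, 2, 36, 29
Those larger than 31: 41, 32, 34, 36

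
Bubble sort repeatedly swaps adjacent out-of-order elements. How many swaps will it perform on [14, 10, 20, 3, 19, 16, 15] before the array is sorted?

Each adjacent swap fixes exactly one inversion, so the minimum swap count equals the number of inversions.
Count inversions — for each element, later elements that are smaller:
14: 10, 3 → 2
10: 3 → 1
20: 3, 19, 16, 15 → 4
3: none → 0
19: 16, 15 → 2
16: 15 → 1
15: none → 0
Total inversions: 2 + 1 + 4 + 0 + 2 + 1 + 0 = 10

Swaps: 10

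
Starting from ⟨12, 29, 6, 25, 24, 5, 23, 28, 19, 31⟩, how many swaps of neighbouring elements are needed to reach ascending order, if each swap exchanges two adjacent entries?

19 adjacent swaps

Minimum adjacent swaps = number of inversions (each swap of adjacent out-of-order elements removes one inversion and no swap can remove more).
Count inversions — for each element, later elements that are smaller:
12: 6, 5 → 2
29: 6, 25, 24, 5, 23, 28, 19 → 7
6: 5 → 1
25: 24, 5, 23, 19 → 4
24: 5, 23, 19 → 3
5: none → 0
23: 19 → 1
28: 19 → 1
19: none → 0
31: none → 0
Total inversions: 2 + 7 + 1 + 4 + 3 + 0 + 1 + 1 + 0 + 0 = 19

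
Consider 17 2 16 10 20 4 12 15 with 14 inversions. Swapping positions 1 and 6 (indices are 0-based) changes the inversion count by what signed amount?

+5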